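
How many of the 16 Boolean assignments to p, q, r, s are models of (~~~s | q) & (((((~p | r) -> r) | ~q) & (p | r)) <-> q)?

Initial set: {((~~~s | q) & (((((~p | r) -> r) | ~q) & (p | r)) <-> q))}.
((~~~s | q) & (((((~p | r) -> r) | ~q) & (p | r)) <-> q)): α-rule — add (~~~s | q), (((((~p | r) -> r) | ~q) & (p | r)) <-> q).
(~~~s | q): β-rule — branch into ~~~s  //  q.
  branch 1 (add ~~~s):
    ~~~s: drop double negation, giving ~s.
    (((((~p | r) -> r) | ~q) & (p | r)) <-> q): β-rule — branch into ((((~p | r) -> r) | ~q) & (p | r)), q  //  ~((((~p | r) -> r) | ~q) & (p | r)), ~q.
      branch 1.1 (add ((((~p | r) -> r) | ~q) & (p | r)), q):
        ((((~p | r) -> r) | ~q) & (p | r)): α-rule — add (((~p | r) -> r) | ~q), (p | r).
        (((~p | r) -> r) | ~q): β-rule — branch into ((~p | r) -> r)  //  ~q.
          branch 1.1.1 (add ((~p | r) -> r)):
            (p | r): β-rule — branch into p  //  r.
              branch 1.1.1.1 (add p):
                ((~p | r) -> r): β-rule — branch into ~(~p | r)  //  r.
                  branch 1.1.1.1.1 (add ~(~p | r)):
                    ~(~p | r): α-rule — add ~~p, ~r.
                    ○ open, literals {p=T, q=T, r=F, s=F}.
                  branch 1.1.1.1.2 (add r):
                    ○ open, literals {p=T, q=T, r=T, s=F}.
              branch 1.1.1.2 (add r):
                ((~p | r) -> r): β-rule — branch into ~(~p | r)  //  r.
                  branch 1.1.1.2.1 (add ~(~p | r)):
                    ~(~p | r): α-rule — add ~~p, ~r.
                    × closes — contains both r and ~r.
                  branch 1.1.1.2.2 (add r):
                    ○ open, literals {q=T, r=T, s=F}.
          branch 1.1.2 (add ~q):
            × closes — contains both q and ~q.
      branch 1.2 (add ~((((~p | r) -> r) | ~q) & (p | r)), ~q):
        ~((((~p | r) -> r) | ~q) & (p | r)): β-rule — branch into ~(((~p | r) -> r) | ~q)  //  ~(p | r).
          branch 1.2.1 (add ~(((~p | r) -> r) | ~q)):
            ~(((~p | r) -> r) | ~q): α-rule — add ~((~p | r) -> r), ~~q.
            × closes — contains both q and ~q.
          branch 1.2.2 (add ~(p | r)):
            ~(p | r): α-rule — add ~p, ~r.
            ○ open, literals {p=F, q=F, r=F, s=F}.
  branch 2 (add q):
    (((((~p | r) -> r) | ~q) & (p | r)) <-> q): β-rule — branch into ((((~p | r) -> r) | ~q) & (p | r)), q  //  ~((((~p | r) -> r) | ~q) & (p | r)), ~q.
      branch 2.1 (add ((((~p | r) -> r) | ~q) & (p | r)), q):
        ((((~p | r) -> r) | ~q) & (p | r)): α-rule — add (((~p | r) -> r) | ~q), (p | r).
        (((~p | r) -> r) | ~q): β-rule — branch into ((~p | r) -> r)  //  ~q.
          branch 2.1.1 (add ((~p | r) -> r)):
            (p | r): β-rule — branch into p  //  r.
              branch 2.1.1.1 (add p):
                ((~p | r) -> r): β-rule — branch into ~(~p | r)  //  r.
                  branch 2.1.1.1.1 (add ~(~p | r)):
                    ~(~p | r): α-rule — add ~~p, ~r.
                    ○ open, literals {p=T, q=T, r=F}.
                  branch 2.1.1.1.2 (add r):
                    ○ open, literals {p=T, q=T, r=T}.
              branch 2.1.1.2 (add r):
                ((~p | r) -> r): β-rule — branch into ~(~p | r)  //  r.
                  branch 2.1.1.2.1 (add ~(~p | r)):
                    ~(~p | r): α-rule — add ~~p, ~r.
                    × closes — contains both r and ~r.
                  branch 2.1.1.2.2 (add r):
                    ○ open, literals {q=T, r=T}.
          branch 2.1.2 (add ~q):
            × closes — contains both q and ~q.
      branch 2.2 (add ~((((~p | r) -> r) | ~q) & (p | r)), ~q):
        × closes — contains both q and ~q.
6 branches closed, 7 open.
Each open branch fixes some atoms; the unmentioned ones are free. Counting distinct full assignments: branch {p=T, q=T, r=F, s=F} (none free) contributes 1 new; branch {p=T, q=T, r=T, s=F} (none free) contributes 1 new; branch {q=T, r=T, s=F} (p) contributes 1 new; branch {p=F, q=F, r=F, s=F} (none free) contributes 1 new; branch {p=T, q=T, r=F} (s) contributes 1 new; branch {p=T, q=T, r=T} (s) contributes 1 new; branch {q=T, r=T} (p, s) contributes 1 new. Total: 7.

7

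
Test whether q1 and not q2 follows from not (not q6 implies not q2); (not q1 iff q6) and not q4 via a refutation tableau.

Initial set: {not (not q6 implies not q2); ((not q1 iff q6) and not q4); not (q1 and not q2)}.
not (not q6 implies not q2): α-rule — add not q6, not not q2.
((not q1 iff q6) and not q4): α-rule — add (not q1 iff q6), not q4.
not (q1 and not q2): β-rule — branch into not q1  //  not not q2.
  branch 1 (add not q1):
    (not q1 iff q6): β-rule — branch into not q1, q6  //  not not q1, not q6.
      branch 1.1 (add not q1, q6):
        × closes — contains both q6 and not q6.
      branch 1.2 (add not not q1, not q6):
        × closes — contains both q1 and not q1.
  branch 2 (add not not q2):
    (not q1 iff q6): β-rule — branch into not q1, q6  //  not not q1, not q6.
      branch 2.1 (add not q1, q6):
        × closes — contains both q6 and not q6.
      branch 2.2 (add not not q1, not q6):
        ○ open, literals {q1=true, q2=true, q4=false, q6=false}.
3 branches closed, 1 open.
An open branch gives a countermodel: q1=true, q2=true, q4=false, q6=false (unmentioned atoms arbitrary); the premises hold there but the conclusion fails.

No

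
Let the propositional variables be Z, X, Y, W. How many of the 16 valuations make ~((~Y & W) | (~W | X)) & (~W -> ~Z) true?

Initial set: {T (~((~Y & W) | (~W | X)) & (~W -> ~Z))}.
T (~((~Y & W) | (~W | X)) & (~W -> ~Z)): α-rule — add T ~((~Y & W) | (~W | X)), T (~W -> ~Z).
T ~((~Y & W) | (~W | X)): α-rule — add F (~Y & W), F (~W | X).
F (~W | X): α-rule — add F ~W, F X.
T (~W -> ~Z): β-rule — branch into F ~W  //  T ~Z.
  branch 1 (add F ~W):
    F (~Y & W): β-rule — branch into F ~Y  //  F W.
      branch 1.1 (add F ~Y):
        ○ open, literals {W=true, X=false, Y=true}.
      branch 1.2 (add F W):
        × closes — contains both W and ~W.
  branch 2 (add T ~Z):
    F (~Y & W): β-rule — branch into F ~Y  //  F W.
      branch 2.1 (add F ~Y):
        ○ open, literals {W=true, X=false, Y=true, Z=false}.
      branch 2.2 (add F W):
        × closes — contains both W and ~W.
2 branches closed, 2 open.
Each open branch fixes some atoms; the unmentioned ones are free. Counting distinct full assignments: branch {W=true, X=false, Y=true} (Z) contributes 2 new; branch {W=true, X=false, Y=true, Z=false} (none free) contributes 0 new. Total: 2.

2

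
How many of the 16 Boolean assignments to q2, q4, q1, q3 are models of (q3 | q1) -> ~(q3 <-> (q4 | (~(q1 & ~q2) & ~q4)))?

Initial set: {((q3 | q1) -> ~(q3 <-> (q4 | (~(q1 & ~q2) & ~q4))))}.
((q3 | q1) -> ~(q3 <-> (q4 | (~(q1 & ~q2) & ~q4)))): β-rule — branch into ~(q3 | q1)  //  ~(q3 <-> (q4 | (~(q1 & ~q2) & ~q4))).
  branch 1 (add ~(q3 | q1)):
    ~(q3 | q1): α-rule — add ~q3, ~q1.
    ○ open, literals {q1=0, q3=0}.
  branch 2 (add ~(q3 <-> (q4 | (~(q1 & ~q2) & ~q4)))):
    ~(q3 <-> (q4 | (~(q1 & ~q2) & ~q4))): β-rule — branch into q3, ~(q4 | (~(q1 & ~q2) & ~q4))  //  ~q3, (q4 | (~(q1 & ~q2) & ~q4)).
      branch 2.1 (add q3, ~(q4 | (~(q1 & ~q2) & ~q4))):
        ~(q4 | (~(q1 & ~q2) & ~q4)): α-rule — add ~q4, ~(~(q1 & ~q2) & ~q4).
        ~(~(q1 & ~q2) & ~q4): β-rule — branch into ~~(q1 & ~q2)  //  ~~q4.
          branch 2.1.1 (add ~~(q1 & ~q2)):
            ~~(q1 & ~q2): α-rule — add q1, ~q2.
            ○ open, literals {q1=1, q2=0, q3=1, q4=0}.
          branch 2.1.2 (add ~~q4):
            × closes — contains both q4 and ~q4.
      branch 2.2 (add ~q3, (q4 | (~(q1 & ~q2) & ~q4))):
        (q4 | (~(q1 & ~q2) & ~q4)): β-rule — branch into q4  //  (~(q1 & ~q2) & ~q4).
          branch 2.2.1 (add q4):
            ○ open, literals {q3=0, q4=1}.
          branch 2.2.2 (add (~(q1 & ~q2) & ~q4)):
            (~(q1 & ~q2) & ~q4): α-rule — add ~(q1 & ~q2), ~q4.
            ~(q1 & ~q2): β-rule — branch into ~q1  //  ~~q2.
              branch 2.2.2.1 (add ~q1):
                ○ open, literals {q1=0, q3=0, q4=0}.
              branch 2.2.2.2 (add ~~q2):
                ○ open, literals {q2=1, q3=0, q4=0}.
1 branch closed, 5 open.
Each open branch fixes some atoms; the unmentioned ones are free. Counting distinct full assignments: branch {q1=0, q3=0} (q2, q4) contributes 4 new; branch {q1=1, q2=0, q3=1, q4=0} (none free) contributes 1 new; branch {q3=0, q4=1} (q2, q1) contributes 2 new; branch {q1=0, q3=0, q4=0} (q2) contributes 0 new; branch {q2=1, q3=0, q4=0} (q1) contributes 1 new. Total: 8.

8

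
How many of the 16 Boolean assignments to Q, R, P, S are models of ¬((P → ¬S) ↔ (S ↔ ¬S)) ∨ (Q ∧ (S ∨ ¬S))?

Initial set: {(¬((P → ¬S) ↔ (S ↔ ¬S)) ∨ (Q ∧ (S ∨ ¬S)))}.
(¬((P → ¬S) ↔ (S ↔ ¬S)) ∨ (Q ∧ (S ∨ ¬S))): β-rule — branch into ¬((P → ¬S) ↔ (S ↔ ¬S))  //  (Q ∧ (S ∨ ¬S)).
  branch 1 (add ¬((P → ¬S) ↔ (S ↔ ¬S))):
    ¬((P → ¬S) ↔ (S ↔ ¬S)): β-rule — branch into (P → ¬S), ¬(S ↔ ¬S)  //  ¬(P → ¬S), (S ↔ ¬S).
      branch 1.1 (add (P → ¬S), ¬(S ↔ ¬S)):
        (P → ¬S): β-rule — branch into ¬P  //  ¬S.
          branch 1.1.1 (add ¬P):
            ¬(S ↔ ¬S): β-rule — branch into S, ¬¬S  //  ¬S, ¬S.
              branch 1.1.1.1 (add S, ¬¬S):
                ○ open, literals {P=F, S=T}.
              branch 1.1.1.2 (add ¬S, ¬S):
                ○ open, literals {P=F, S=F}.
          branch 1.1.2 (add ¬S):
            ¬(S ↔ ¬S): β-rule — branch into S, ¬¬S  //  ¬S, ¬S.
              branch 1.1.2.1 (add S, ¬¬S):
                × closes — contains both S and ¬S.
              branch 1.1.2.2 (add ¬S, ¬S):
                ○ open, literals {S=F}.
      branch 1.2 (add ¬(P → ¬S), (S ↔ ¬S)):
        ¬(P → ¬S): α-rule — add P, ¬¬S.
        (S ↔ ¬S): β-rule — branch into S, ¬S  //  ¬S, ¬¬S.
          branch 1.2.1 (add S, ¬S):
            × closes — contains both S and ¬S.
          branch 1.2.2 (add ¬S, ¬¬S):
            × closes — contains both S and ¬S.
  branch 2 (add (Q ∧ (S ∨ ¬S))):
    (Q ∧ (S ∨ ¬S)): α-rule — add Q, (S ∨ ¬S).
    (S ∨ ¬S): β-rule — branch into S  //  ¬S.
      branch 2.1 (add S):
        ○ open, literals {Q=T, S=T}.
      branch 2.2 (add ¬S):
        ○ open, literals {Q=T, S=F}.
3 branches closed, 5 open.
Each open branch fixes some atoms; the unmentioned ones are free. Counting distinct full assignments: branch {P=F, S=T} (Q, R) contributes 4 new; branch {P=F, S=F} (Q, R) contributes 4 new; branch {S=F} (Q, R, P) contributes 4 new; branch {Q=T, S=T} (R, P) contributes 2 new; branch {Q=T, S=F} (R, P) contributes 0 new. Total: 14.

14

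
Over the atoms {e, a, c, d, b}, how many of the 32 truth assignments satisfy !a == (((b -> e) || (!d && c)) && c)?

16

Initial set: {(!a == (((b -> e) || (!d && c)) && c))}.
(!a == (((b -> e) || (!d && c)) && c)): β-rule — branch into !a, (((b -> e) || (!d && c)) && c)  //  !!a, !(((b -> e) || (!d && c)) && c).
  branch 1 (add !a, (((b -> e) || (!d && c)) && c)):
    (((b -> e) || (!d && c)) && c): α-rule — add ((b -> e) || (!d && c)), c.
    ((b -> e) || (!d && c)): β-rule — branch into (b -> e)  //  (!d && c).
      branch 1.1 (add (b -> e)):
        (b -> e): β-rule — branch into !b  //  e.
          branch 1.1.1 (add !b):
            ○ open, literals {a=F, b=F, c=T}.
          branch 1.1.2 (add e):
            ○ open, literals {a=F, c=T, e=T}.
      branch 1.2 (add (!d && c)):
        (!d && c): α-rule — add !d, c.
        ○ open, literals {a=F, c=T, d=F}.
  branch 2 (add !!a, !(((b -> e) || (!d && c)) && c)):
    !(((b -> e) || (!d && c)) && c): β-rule — branch into !((b -> e) || (!d && c))  //  !c.
      branch 2.1 (add !((b -> e) || (!d && c))):
        !((b -> e) || (!d && c)): α-rule — add !(b -> e), !(!d && c).
        !(b -> e): α-rule — add b, !e.
        !(!d && c): β-rule — branch into !!d  //  !c.
          branch 2.1.1 (add !!d):
            ○ open, literals {a=T, b=T, d=T, e=F}.
          branch 2.1.2 (add !c):
            ○ open, literals {a=T, b=T, c=F, e=F}.
      branch 2.2 (add !c):
        ○ open, literals {a=T, c=F}.
0 branches closed, 6 open.
Each open branch fixes some atoms; the unmentioned ones are free. Counting distinct full assignments: branch {a=F, b=F, c=T} (e, d) contributes 4 new; branch {a=F, c=T, e=T} (d, b) contributes 2 new; branch {a=F, c=T, d=F} (e, b) contributes 1 new; branch {a=T, b=T, d=T, e=F} (c) contributes 2 new; branch {a=T, b=T, c=F, e=F} (d) contributes 1 new; branch {a=T, c=F} (e, d, b) contributes 6 new. Total: 16.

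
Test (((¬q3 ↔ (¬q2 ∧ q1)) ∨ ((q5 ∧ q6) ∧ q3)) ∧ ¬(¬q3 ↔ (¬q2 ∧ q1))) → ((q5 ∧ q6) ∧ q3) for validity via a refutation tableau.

Assume the negation and expand:
Initial set: {¬((((¬q3 ↔ (¬q2 ∧ q1)) ∨ ((q5 ∧ q6) ∧ q3)) ∧ ¬(¬q3 ↔ (¬q2 ∧ q1))) → ((q5 ∧ q6) ∧ q3))}.
¬((((¬q3 ↔ (¬q2 ∧ q1)) ∨ ((q5 ∧ q6) ∧ q3)) ∧ ¬(¬q3 ↔ (¬q2 ∧ q1))) → ((q5 ∧ q6) ∧ q3)): α-rule — add (((¬q3 ↔ (¬q2 ∧ q1)) ∨ ((q5 ∧ q6) ∧ q3)) ∧ ¬(¬q3 ↔ (¬q2 ∧ q1))), ¬((q5 ∧ q6) ∧ q3).
(((¬q3 ↔ (¬q2 ∧ q1)) ∨ ((q5 ∧ q6) ∧ q3)) ∧ ¬(¬q3 ↔ (¬q2 ∧ q1))): α-rule — add ((¬q3 ↔ (¬q2 ∧ q1)) ∨ ((q5 ∧ q6) ∧ q3)), ¬(¬q3 ↔ (¬q2 ∧ q1)).
¬((q5 ∧ q6) ∧ q3): β-rule — branch into ¬(q5 ∧ q6)  //  ¬q3.
  branch 1 (add ¬(q5 ∧ q6)):
    ((¬q3 ↔ (¬q2 ∧ q1)) ∨ ((q5 ∧ q6) ∧ q3)): β-rule — branch into (¬q3 ↔ (¬q2 ∧ q1))  //  ((q5 ∧ q6) ∧ q3).
      branch 1.1 (add (¬q3 ↔ (¬q2 ∧ q1))):
        ¬(¬q3 ↔ (¬q2 ∧ q1)): β-rule — branch into ¬q3, ¬(¬q2 ∧ q1)  //  ¬¬q3, (¬q2 ∧ q1).
          branch 1.1.1 (add ¬q3, ¬(¬q2 ∧ q1)):
            ¬(q5 ∧ q6): β-rule — branch into ¬q5  //  ¬q6.
              branch 1.1.1.1 (add ¬q5):
                (¬q3 ↔ (¬q2 ∧ q1)): β-rule — branch into ¬q3, (¬q2 ∧ q1)  //  ¬¬q3, ¬(¬q2 ∧ q1).
                  branch 1.1.1.1.1 (add ¬q3, (¬q2 ∧ q1)):
                    (¬q2 ∧ q1): α-rule — add ¬q2, q1.
                    ¬(¬q2 ∧ q1): β-rule — branch into ¬¬q2  //  ¬q1.
                      branch 1.1.1.1.1.1 (add ¬¬q2):
                        × closes — contains both q2 and ¬q2.
                      branch 1.1.1.1.1.2 (add ¬q1):
                        × closes — contains both q1 and ¬q1.
                  branch 1.1.1.1.2 (add ¬¬q3, ¬(¬q2 ∧ q1)):
                    × closes — contains both q3 and ¬q3.
              branch 1.1.1.2 (add ¬q6):
                (¬q3 ↔ (¬q2 ∧ q1)): β-rule — branch into ¬q3, (¬q2 ∧ q1)  //  ¬¬q3, ¬(¬q2 ∧ q1).
                  branch 1.1.1.2.1 (add ¬q3, (¬q2 ∧ q1)):
                    (¬q2 ∧ q1): α-rule — add ¬q2, q1.
                    ¬(¬q2 ∧ q1): β-rule — branch into ¬¬q2  //  ¬q1.
                      branch 1.1.1.2.1.1 (add ¬¬q2):
                        × closes — contains both q2 and ¬q2.
                      branch 1.1.1.2.1.2 (add ¬q1):
                        × closes — contains both q1 and ¬q1.
                  branch 1.1.1.2.2 (add ¬¬q3, ¬(¬q2 ∧ q1)):
                    × closes — contains both q3 and ¬q3.
          branch 1.1.2 (add ¬¬q3, (¬q2 ∧ q1)):
            (¬q2 ∧ q1): α-rule — add ¬q2, q1.
            ¬(q5 ∧ q6): β-rule — branch into ¬q5  //  ¬q6.
              branch 1.1.2.1 (add ¬q5):
                (¬q3 ↔ (¬q2 ∧ q1)): β-rule — branch into ¬q3, (¬q2 ∧ q1)  //  ¬¬q3, ¬(¬q2 ∧ q1).
                  branch 1.1.2.1.1 (add ¬q3, (¬q2 ∧ q1)):
                    × closes — contains both q3 and ¬q3.
                  branch 1.1.2.1.2 (add ¬¬q3, ¬(¬q2 ∧ q1)):
                    ¬(¬q2 ∧ q1): β-rule — branch into ¬¬q2  //  ¬q1.
                      branch 1.1.2.1.2.1 (add ¬¬q2):
                        × closes — contains both q2 and ¬q2.
                      branch 1.1.2.1.2.2 (add ¬q1):
                        × closes — contains both q1 and ¬q1.
              branch 1.1.2.2 (add ¬q6):
                (¬q3 ↔ (¬q2 ∧ q1)): β-rule — branch into ¬q3, (¬q2 ∧ q1)  //  ¬¬q3, ¬(¬q2 ∧ q1).
                  branch 1.1.2.2.1 (add ¬q3, (¬q2 ∧ q1)):
                    × closes — contains both q3 and ¬q3.
                  branch 1.1.2.2.2 (add ¬¬q3, ¬(¬q2 ∧ q1)):
                    ¬(¬q2 ∧ q1): β-rule — branch into ¬¬q2  //  ¬q1.
                      branch 1.1.2.2.2.1 (add ¬¬q2):
                        × closes — contains both q2 and ¬q2.
                      branch 1.1.2.2.2.2 (add ¬q1):
                        × closes — contains both q1 and ¬q1.
      branch 1.2 (add ((q5 ∧ q6) ∧ q3)):
        ((q5 ∧ q6) ∧ q3): α-rule — add (q5 ∧ q6), q3.
        (q5 ∧ q6): α-rule — add q5, q6.
        ¬(¬q3 ↔ (¬q2 ∧ q1)): β-rule — branch into ¬q3, ¬(¬q2 ∧ q1)  //  ¬¬q3, (¬q2 ∧ q1).
          branch 1.2.1 (add ¬q3, ¬(¬q2 ∧ q1)):
            × closes — contains both q3 and ¬q3.
          branch 1.2.2 (add ¬¬q3, (¬q2 ∧ q1)):
            (¬q2 ∧ q1): α-rule — add ¬q2, q1.
            ¬(q5 ∧ q6): β-rule — branch into ¬q5  //  ¬q6.
              branch 1.2.2.1 (add ¬q5):
                × closes — contains both q5 and ¬q5.
              branch 1.2.2.2 (add ¬q6):
                × closes — contains both q6 and ¬q6.
  branch 2 (add ¬q3):
    ((¬q3 ↔ (¬q2 ∧ q1)) ∨ ((q5 ∧ q6) ∧ q3)): β-rule — branch into (¬q3 ↔ (¬q2 ∧ q1))  //  ((q5 ∧ q6) ∧ q3).
      branch 2.1 (add (¬q3 ↔ (¬q2 ∧ q1))):
        ¬(¬q3 ↔ (¬q2 ∧ q1)): β-rule — branch into ¬q3, ¬(¬q2 ∧ q1)  //  ¬¬q3, (¬q2 ∧ q1).
          branch 2.1.1 (add ¬q3, ¬(¬q2 ∧ q1)):
            (¬q3 ↔ (¬q2 ∧ q1)): β-rule — branch into ¬q3, (¬q2 ∧ q1)  //  ¬¬q3, ¬(¬q2 ∧ q1).
              branch 2.1.1.1 (add ¬q3, (¬q2 ∧ q1)):
                (¬q2 ∧ q1): α-rule — add ¬q2, q1.
                ¬(¬q2 ∧ q1): β-rule — branch into ¬¬q2  //  ¬q1.
                  branch 2.1.1.1.1 (add ¬¬q2):
                    × closes — contains both q2 and ¬q2.
                  branch 2.1.1.1.2 (add ¬q1):
                    × closes — contains both q1 and ¬q1.
              branch 2.1.1.2 (add ¬¬q3, ¬(¬q2 ∧ q1)):
                × closes — contains both q3 and ¬q3.
          branch 2.1.2 (add ¬¬q3, (¬q2 ∧ q1)):
            × closes — contains both q3 and ¬q3.
      branch 2.2 (add ((q5 ∧ q6) ∧ q3)):
        ((q5 ∧ q6) ∧ q3): α-rule — add (q5 ∧ q6), q3.
        × closes — contains both q3 and ¬q3.
All 20 branches close.
Every branch closed, so the negation is unsatisfiable and the formula is valid.

Valid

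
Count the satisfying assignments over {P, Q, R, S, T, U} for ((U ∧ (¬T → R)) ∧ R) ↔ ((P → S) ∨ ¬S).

Initial set: {(((U ∧ (¬T → R)) ∧ R) ↔ ((P → S) ∨ ¬S))}.
(((U ∧ (¬T → R)) ∧ R) ↔ ((P → S) ∨ ¬S)): β-rule — branch into ((U ∧ (¬T → R)) ∧ R), ((P → S) ∨ ¬S)  //  ¬((U ∧ (¬T → R)) ∧ R), ¬((P → S) ∨ ¬S).
  branch 1 (add ((U ∧ (¬T → R)) ∧ R), ((P → S) ∨ ¬S)):
    ((U ∧ (¬T → R)) ∧ R): α-rule — add (U ∧ (¬T → R)), R.
    (U ∧ (¬T → R)): α-rule — add U, (¬T → R).
    ((P → S) ∨ ¬S): β-rule — branch into (P → S)  //  ¬S.
      branch 1.1 (add (P → S)):
        (¬T → R): β-rule — branch into ¬¬T  //  R.
          branch 1.1.1 (add ¬¬T):
            (P → S): β-rule — branch into ¬P  //  S.
              branch 1.1.1.1 (add ¬P):
                ○ open, literals {P=false, R=true, T=true, U=true}.
              branch 1.1.1.2 (add S):
                ○ open, literals {R=true, S=true, T=true, U=true}.
          branch 1.1.2 (add R):
            (P → S): β-rule — branch into ¬P  //  S.
              branch 1.1.2.1 (add ¬P):
                ○ open, literals {P=false, R=true, U=true}.
              branch 1.1.2.2 (add S):
                ○ open, literals {R=true, S=true, U=true}.
      branch 1.2 (add ¬S):
        (¬T → R): β-rule — branch into ¬¬T  //  R.
          branch 1.2.1 (add ¬¬T):
            ○ open, literals {R=true, S=false, T=true, U=true}.
          branch 1.2.2 (add R):
            ○ open, literals {R=true, S=false, U=true}.
  branch 2 (add ¬((U ∧ (¬T → R)) ∧ R), ¬((P → S) ∨ ¬S)):
    ¬((P → S) ∨ ¬S): α-rule — add ¬(P → S), ¬¬S.
    ¬(P → S): α-rule — add P, ¬S.
    × closes — contains both S and ¬S.
1 branch closed, 6 open.
Each open branch fixes some atoms; the unmentioned ones are free. Counting distinct full assignments: branch {P=false, R=true, T=true, U=true} (Q, S) contributes 4 new; branch {R=true, S=true, T=true, U=true} (P, Q) contributes 2 new; branch {P=false, R=true, U=true} (Q, S, T) contributes 4 new; branch {R=true, S=true, U=true} (P, Q, T) contributes 2 new; branch {R=true, S=false, T=true, U=true} (P, Q) contributes 2 new; branch {R=true, S=false, U=true} (P, Q, T) contributes 2 new. Total: 16.

16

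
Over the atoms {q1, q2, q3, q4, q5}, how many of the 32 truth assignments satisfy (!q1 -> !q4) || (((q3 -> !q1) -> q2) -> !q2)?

28

Initial set: {T ((!q1 -> !q4) || (((q3 -> !q1) -> q2) -> !q2))}.
T ((!q1 -> !q4) || (((q3 -> !q1) -> q2) -> !q2)): β-rule — branch into T (!q1 -> !q4)  //  T (((q3 -> !q1) -> q2) -> !q2).
  branch 1 (add T (!q1 -> !q4)):
    T (!q1 -> !q4): β-rule — branch into F !q1  //  T !q4.
      branch 1.1 (add F !q1):
        ○ open, literals {q1=1}.
      branch 1.2 (add T !q4):
        ○ open, literals {q4=0}.
  branch 2 (add T (((q3 -> !q1) -> q2) -> !q2)):
    T (((q3 -> !q1) -> q2) -> !q2): β-rule — branch into F ((q3 -> !q1) -> q2)  //  T !q2.
      branch 2.1 (add F ((q3 -> !q1) -> q2)):
        F ((q3 -> !q1) -> q2): α-rule — add T (q3 -> !q1), F q2.
        T (q3 -> !q1): β-rule — branch into F q3  //  T !q1.
          branch 2.1.1 (add F q3):
            ○ open, literals {q2=0, q3=0}.
          branch 2.1.2 (add T !q1):
            ○ open, literals {q1=0, q2=0}.
      branch 2.2 (add T !q2):
        ○ open, literals {q2=0}.
0 branches closed, 5 open.
Each open branch fixes some atoms; the unmentioned ones are free. Counting distinct full assignments: branch {q1=1} (q2, q3, q4, q5) contributes 16 new; branch {q4=0} (q1, q2, q3, q5) contributes 8 new; branch {q2=0, q3=0} (q1, q4, q5) contributes 2 new; branch {q1=0, q2=0} (q3, q4, q5) contributes 2 new; branch {q2=0} (q1, q3, q4, q5) contributes 0 new. Total: 28.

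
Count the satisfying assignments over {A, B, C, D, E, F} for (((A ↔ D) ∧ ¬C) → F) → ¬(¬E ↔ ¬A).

Initial set: {((((A ↔ D) ∧ ¬C) → F) → ¬(¬E ↔ ¬A))}.
((((A ↔ D) ∧ ¬C) → F) → ¬(¬E ↔ ¬A)): β-rule — branch into ¬(((A ↔ D) ∧ ¬C) → F)  //  ¬(¬E ↔ ¬A).
  branch 1 (add ¬(((A ↔ D) ∧ ¬C) → F)):
    ¬(((A ↔ D) ∧ ¬C) → F): α-rule — add ((A ↔ D) ∧ ¬C), ¬F.
    ((A ↔ D) ∧ ¬C): α-rule — add (A ↔ D), ¬C.
    (A ↔ D): β-rule — branch into A, D  //  ¬A, ¬D.
      branch 1.1 (add A, D):
        ○ open, literals {A=T, C=F, D=T, F=F}.
      branch 1.2 (add ¬A, ¬D):
        ○ open, literals {A=F, C=F, D=F, F=F}.
  branch 2 (add ¬(¬E ↔ ¬A)):
    ¬(¬E ↔ ¬A): β-rule — branch into ¬E, ¬¬A  //  ¬¬E, ¬A.
      branch 2.1 (add ¬E, ¬¬A):
        ○ open, literals {A=T, E=F}.
      branch 2.2 (add ¬¬E, ¬A):
        ○ open, literals {A=F, E=T}.
0 branches closed, 4 open.
Each open branch fixes some atoms; the unmentioned ones are free. Counting distinct full assignments: branch {A=T, C=F, D=T, F=F} (B, E) contributes 4 new; branch {A=F, C=F, D=F, F=F} (B, E) contributes 4 new; branch {A=T, E=F} (B, C, D, F) contributes 14 new; branch {A=F, E=T} (B, C, D, F) contributes 14 new. Total: 36.

36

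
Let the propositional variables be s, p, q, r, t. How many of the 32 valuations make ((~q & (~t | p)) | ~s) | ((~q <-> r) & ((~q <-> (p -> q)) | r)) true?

23

Initial set: {(((~q & (~t | p)) | ~s) | ((~q <-> r) & ((~q <-> (p -> q)) | r)))}.
(((~q & (~t | p)) | ~s) | ((~q <-> r) & ((~q <-> (p -> q)) | r))): β-rule — branch into ((~q & (~t | p)) | ~s)  //  ((~q <-> r) & ((~q <-> (p -> q)) | r)).
  branch 1 (add ((~q & (~t | p)) | ~s)):
    ((~q & (~t | p)) | ~s): β-rule — branch into (~q & (~t | p))  //  ~s.
      branch 1.1 (add (~q & (~t | p))):
        (~q & (~t | p)): α-rule — add ~q, (~t | p).
        (~t | p): β-rule — branch into ~t  //  p.
          branch 1.1.1 (add ~t):
            ○ open, literals {q=0, t=0}.
          branch 1.1.2 (add p):
            ○ open, literals {p=1, q=0}.
      branch 1.2 (add ~s):
        ○ open, literals {s=0}.
  branch 2 (add ((~q <-> r) & ((~q <-> (p -> q)) | r))):
    ((~q <-> r) & ((~q <-> (p -> q)) | r)): α-rule — add (~q <-> r), ((~q <-> (p -> q)) | r).
    (~q <-> r): β-rule — branch into ~q, r  //  ~~q, ~r.
      branch 2.1 (add ~q, r):
        ((~q <-> (p -> q)) | r): β-rule — branch into (~q <-> (p -> q))  //  r.
          branch 2.1.1 (add (~q <-> (p -> q))):
            (~q <-> (p -> q)): β-rule — branch into ~q, (p -> q)  //  ~~q, ~(p -> q).
              branch 2.1.1.1 (add ~q, (p -> q)):
                (p -> q): β-rule — branch into ~p  //  q.
                  branch 2.1.1.1.1 (add ~p):
                    ○ open, literals {p=0, q=0, r=1}.
                  branch 2.1.1.1.2 (add q):
                    × closes — contains both q and ~q.
              branch 2.1.1.2 (add ~~q, ~(p -> q)):
                × closes — contains both q and ~q.
          branch 2.1.2 (add r):
            ○ open, literals {q=0, r=1}.
      branch 2.2 (add ~~q, ~r):
        ((~q <-> (p -> q)) | r): β-rule — branch into (~q <-> (p -> q))  //  r.
          branch 2.2.1 (add (~q <-> (p -> q))):
            (~q <-> (p -> q)): β-rule — branch into ~q, (p -> q)  //  ~~q, ~(p -> q).
              branch 2.2.1.1 (add ~q, (p -> q)):
                × closes — contains both q and ~q.
              branch 2.2.1.2 (add ~~q, ~(p -> q)):
                ~(p -> q): α-rule — add p, ~q.
                × closes — contains both q and ~q.
          branch 2.2.2 (add r):
            × closes — contains both r and ~r.
5 branches closed, 5 open.
Each open branch fixes some atoms; the unmentioned ones are free. Counting distinct full assignments: branch {q=0, t=0} (s, p, r) contributes 8 new; branch {p=1, q=0} (s, r, t) contributes 4 new; branch {s=0} (p, q, r, t) contributes 10 new; branch {p=0, q=0, r=1} (s, t) contributes 1 new; branch {q=0, r=1} (s, p, t) contributes 0 new. Total: 23.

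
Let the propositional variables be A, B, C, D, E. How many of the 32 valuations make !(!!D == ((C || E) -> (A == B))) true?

16

Initial set: {T !(!!D == ((C || E) -> (A == B)))}.
T !(!!D == ((C || E) -> (A == B))): β-rule — branch into T !!D, F ((C || E) -> (A == B))  //  F !!D, T ((C || E) -> (A == B)).
  branch 1 (add T !!D, F ((C || E) -> (A == B))):
    T !!D: drop double negation, giving T D.
    F ((C || E) -> (A == B)): α-rule — add T (C || E), F (A == B).
    T (C || E): β-rule — branch into T C  //  T E.
      branch 1.1 (add T C):
        F (A == B): β-rule — branch into T A, F B  //  F A, T B.
          branch 1.1.1 (add T A, F B):
            ○ open, literals {A=1, B=0, C=1, D=1}.
          branch 1.1.2 (add F A, T B):
            ○ open, literals {A=0, B=1, C=1, D=1}.
      branch 1.2 (add T E):
        F (A == B): β-rule — branch into T A, F B  //  F A, T B.
          branch 1.2.1 (add T A, F B):
            ○ open, literals {A=1, B=0, D=1, E=1}.
          branch 1.2.2 (add F A, T B):
            ○ open, literals {A=0, B=1, D=1, E=1}.
  branch 2 (add F !!D, T ((C || E) -> (A == B))):
    F !!D: drop double negation, giving F D.
    T ((C || E) -> (A == B)): β-rule — branch into F (C || E)  //  T (A == B).
      branch 2.1 (add F (C || E)):
        F (C || E): α-rule — add F C, F E.
        ○ open, literals {C=0, D=0, E=0}.
      branch 2.2 (add T (A == B)):
        T (A == B): β-rule — branch into T A, T B  //  F A, F B.
          branch 2.2.1 (add T A, T B):
            ○ open, literals {A=1, B=1, D=0}.
          branch 2.2.2 (add F A, F B):
            ○ open, literals {A=0, B=0, D=0}.
0 branches closed, 7 open.
Each open branch fixes some atoms; the unmentioned ones are free. Counting distinct full assignments: branch {A=1, B=0, C=1, D=1} (E) contributes 2 new; branch {A=0, B=1, C=1, D=1} (E) contributes 2 new; branch {A=1, B=0, D=1, E=1} (C) contributes 1 new; branch {A=0, B=1, D=1, E=1} (C) contributes 1 new; branch {C=0, D=0, E=0} (A, B) contributes 4 new; branch {A=1, B=1, D=0} (C, E) contributes 3 new; branch {A=0, B=0, D=0} (C, E) contributes 3 new. Total: 16.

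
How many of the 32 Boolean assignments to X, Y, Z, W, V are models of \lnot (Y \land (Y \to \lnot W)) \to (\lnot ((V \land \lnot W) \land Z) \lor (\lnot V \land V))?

Initial set: {(\lnot (Y \land (Y \to \lnot W)) \to (\lnot ((V \land \lnot W) \land Z) \lor (\lnot V \land V)))}.
(\lnot (Y \land (Y \to \lnot W)) \to (\lnot ((V \land \lnot W) \land Z) \lor (\lnot V \land V))): β-rule — branch into \lnot \lnot (Y \land (Y \to \lnot W))  //  (\lnot ((V \land \lnot W) \land Z) \lor (\lnot V \land V)).
  branch 1 (add \lnot \lnot (Y \land (Y \to \lnot W))):
    \lnot \lnot (Y \land (Y \to \lnot W)): α-rule — add Y, (Y \to \lnot W).
    (Y \to \lnot W): β-rule — branch into \lnot Y  //  \lnot W.
      branch 1.1 (add \lnot Y):
        × closes — contains both Y and \lnot Y.
      branch 1.2 (add \lnot W):
        ○ open, literals {W=F, Y=T}.
  branch 2 (add (\lnot ((V \land \lnot W) \land Z) \lor (\lnot V \land V))):
    (\lnot ((V \land \lnot W) \land Z) \lor (\lnot V \land V)): β-rule — branch into \lnot ((V \land \lnot W) \land Z)  //  (\lnot V \land V).
      branch 2.1 (add \lnot ((V \land \lnot W) \land Z)):
        \lnot ((V \land \lnot W) \land Z): β-rule — branch into \lnot (V \land \lnot W)  //  \lnot Z.
          branch 2.1.1 (add \lnot (V \land \lnot W)):
            \lnot (V \land \lnot W): β-rule — branch into \lnot V  //  \lnot \lnot W.
              branch 2.1.1.1 (add \lnot V):
                ○ open, literals {V=F}.
              branch 2.1.1.2 (add \lnot \lnot W):
                ○ open, literals {W=T}.
          branch 2.1.2 (add \lnot Z):
            ○ open, literals {Z=F}.
      branch 2.2 (add (\lnot V \land V)):
        (\lnot V \land V): α-rule — add \lnot V, V.
        × closes — contains both V and \lnot V.
2 branches closed, 4 open.
Each open branch fixes some atoms; the unmentioned ones are free. Counting distinct full assignments: branch {W=F, Y=T} (X, Z, V) contributes 8 new; branch {V=F} (X, Y, Z, W) contributes 12 new; branch {W=T} (X, Y, Z, V) contributes 8 new; branch {Z=F} (X, Y, W, V) contributes 2 new. Total: 30.

30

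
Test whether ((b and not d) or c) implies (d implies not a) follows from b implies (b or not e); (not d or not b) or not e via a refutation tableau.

Initial set: {(b implies (b or not e)); ((not d or not b) or not e); not (((b and not d) or c) implies (d implies not a))}.
not (((b and not d) or c) implies (d implies not a)): α-rule — add ((b and not d) or c), not (d implies not a).
not (d implies not a): α-rule — add d, not not a.
(b implies (b or not e)): β-rule — branch into not b  //  (b or not e).
  branch 1 (add not b):
    ((not d or not b) or not e): β-rule — branch into (not d or not b)  //  not e.
      branch 1.1 (add (not d or not b)):
        ((b and not d) or c): β-rule — branch into (b and not d)  //  c.
          branch 1.1.1 (add (b and not d)):
            (b and not d): α-rule — add b, not d.
            × closes — contains both b and not b.
          branch 1.1.2 (add c):
            (not d or not b): β-rule — branch into not d  //  not b.
              branch 1.1.2.1 (add not d):
                × closes — contains both d and not d.
              branch 1.1.2.2 (add not b):
                ○ open, literals {a=1, b=0, c=1, d=1}.
      branch 1.2 (add not e):
        ((b and not d) or c): β-rule — branch into (b and not d)  //  c.
          branch 1.2.1 (add (b and not d)):
            (b and not d): α-rule — add b, not d.
            × closes — contains both b and not b.
          branch 1.2.2 (add c):
            ○ open, literals {a=1, b=0, c=1, d=1, e=0}.
  branch 2 (add (b or not e)):
    ((not d or not b) or not e): β-rule — branch into (not d or not b)  //  not e.
      branch 2.1 (add (not d or not b)):
        ((b and not d) or c): β-rule — branch into (b and not d)  //  c.
          branch 2.1.1 (add (b and not d)):
            (b and not d): α-rule — add b, not d.
            × closes — contains both d and not d.
          branch 2.1.2 (add c):
            (b or not e): β-rule — branch into b  //  not e.
              branch 2.1.2.1 (add b):
                (not d or not b): β-rule — branch into not d  //  not b.
                  branch 2.1.2.1.1 (add not d):
                    × closes — contains both d and not d.
                  branch 2.1.2.1.2 (add not b):
                    × closes — contains both b and not b.
              branch 2.1.2.2 (add not e):
                (not d or not b): β-rule — branch into not d  //  not b.
                  branch 2.1.2.2.1 (add not d):
                    × closes — contains both d and not d.
                  branch 2.1.2.2.2 (add not b):
                    ○ open, literals {a=1, b=0, c=1, d=1, e=0}.
      branch 2.2 (add not e):
        ((b and not d) or c): β-rule — branch into (b and not d)  //  c.
          branch 2.2.1 (add (b and not d)):
            (b and not d): α-rule — add b, not d.
            × closes — contains both d and not d.
          branch 2.2.2 (add c):
            (b or not e): β-rule — branch into b  //  not e.
              branch 2.2.2.1 (add b):
                ○ open, literals {a=1, b=1, c=1, d=1, e=0}.
              branch 2.2.2.2 (add not e):
                ○ open, literals {a=1, c=1, d=1, e=0}.
8 branches closed, 5 open.
An open branch gives a countermodel: a=1, b=0, c=1, d=1 (unmentioned atoms arbitrary); the premises hold there but the conclusion fails.

No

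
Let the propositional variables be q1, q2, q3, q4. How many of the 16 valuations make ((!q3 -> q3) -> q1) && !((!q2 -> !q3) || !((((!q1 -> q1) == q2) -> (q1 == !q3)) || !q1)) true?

2

Initial set: {(((!q3 -> q3) -> q1) && !((!q2 -> !q3) || !((((!q1 -> q1) == q2) -> (q1 == !q3)) || !q1)))}.
(((!q3 -> q3) -> q1) && !((!q2 -> !q3) || !((((!q1 -> q1) == q2) -> (q1 == !q3)) || !q1))): α-rule — add ((!q3 -> q3) -> q1), !((!q2 -> !q3) || !((((!q1 -> q1) == q2) -> (q1 == !q3)) || !q1)).
!((!q2 -> !q3) || !((((!q1 -> q1) == q2) -> (q1 == !q3)) || !q1)): α-rule — add !(!q2 -> !q3), !!((((!q1 -> q1) == q2) -> (q1 == !q3)) || !q1).
!(!q2 -> !q3): α-rule — add !q2, !!q3.
((!q3 -> q3) -> q1): β-rule — branch into !(!q3 -> q3)  //  q1.
  branch 1 (add !(!q3 -> q3)):
    !(!q3 -> q3): α-rule — add !q3, !q3.
    × closes — contains both q3 and !q3.
  branch 2 (add q1):
    !!((((!q1 -> q1) == q2) -> (q1 == !q3)) || !q1): β-rule — branch into (((!q1 -> q1) == q2) -> (q1 == !q3))  //  !q1.
      branch 2.1 (add (((!q1 -> q1) == q2) -> (q1 == !q3))):
        (((!q1 -> q1) == q2) -> (q1 == !q3)): β-rule — branch into !((!q1 -> q1) == q2)  //  (q1 == !q3).
          branch 2.1.1 (add !((!q1 -> q1) == q2)):
            !((!q1 -> q1) == q2): β-rule — branch into (!q1 -> q1), !q2  //  !(!q1 -> q1), q2.
              branch 2.1.1.1 (add (!q1 -> q1), !q2):
                (!q1 -> q1): β-rule — branch into !!q1  //  q1.
                  branch 2.1.1.1.1 (add !!q1):
                    ○ open, literals {q1=true, q2=false, q3=true}.
                  branch 2.1.1.1.2 (add q1):
                    ○ open, literals {q1=true, q2=false, q3=true}.
              branch 2.1.1.2 (add !(!q1 -> q1), q2):
                × closes — contains both q2 and !q2.
          branch 2.1.2 (add (q1 == !q3)):
            (q1 == !q3): β-rule — branch into q1, !q3  //  !q1, !!q3.
              branch 2.1.2.1 (add q1, !q3):
                × closes — contains both q3 and !q3.
              branch 2.1.2.2 (add !q1, !!q3):
                × closes — contains both q1 and !q1.
      branch 2.2 (add !q1):
        × closes — contains both q1 and !q1.
5 branches closed, 2 open.
Each open branch fixes some atoms; the unmentioned ones are free. Counting distinct full assignments: branch {q1=true, q2=false, q3=true} (q4) contributes 2 new; branch {q1=true, q2=false, q3=true} (q4) contributes 0 new. Total: 2.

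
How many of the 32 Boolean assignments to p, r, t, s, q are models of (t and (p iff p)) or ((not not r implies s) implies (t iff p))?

Initial set: {T ((t and (p iff p)) or ((not not r implies s) implies (t iff p)))}.
T ((t and (p iff p)) or ((not not r implies s) implies (t iff p))): β-rule — branch into T (t and (p iff p))  //  T ((not not r implies s) implies (t iff p)).
  branch 1 (add T (t and (p iff p))):
    T (t and (p iff p)): α-rule — add T t, T (p iff p).
    T (p iff p): β-rule — branch into T p, T p  //  F p, F p.
      branch 1.1 (add T p, T p):
        ○ open, literals {p=T, t=T}.
      branch 1.2 (add F p, F p):
        ○ open, literals {p=F, t=T}.
  branch 2 (add T ((not not r implies s) implies (t iff p))):
    T ((not not r implies s) implies (t iff p)): β-rule — branch into F (not not r implies s)  //  T (t iff p).
      branch 2.1 (add F (not not r implies s)):
        F (not not r implies s): α-rule — add T not not r, F s.
        T not not r: drop double negation, giving T r.
        ○ open, literals {r=T, s=F}.
      branch 2.2 (add T (t iff p)):
        T (t iff p): β-rule — branch into T t, T p  //  F t, F p.
          branch 2.2.1 (add T t, T p):
            ○ open, literals {p=T, t=T}.
          branch 2.2.2 (add F t, F p):
            ○ open, literals {p=F, t=F}.
0 branches closed, 5 open.
Each open branch fixes some atoms; the unmentioned ones are free. Counting distinct full assignments: branch {p=T, t=T} (r, s, q) contributes 8 new; branch {p=F, t=T} (r, s, q) contributes 8 new; branch {r=T, s=F} (p, t, q) contributes 4 new; branch {p=T, t=T} (r, s, q) contributes 0 new; branch {p=F, t=F} (r, s, q) contributes 6 new. Total: 26.

26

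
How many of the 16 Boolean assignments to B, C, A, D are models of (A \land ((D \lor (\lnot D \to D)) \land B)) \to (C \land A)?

15

Initial set: {((A \land ((D \lor (\lnot D \to D)) \land B)) \to (C \land A))}.
((A \land ((D \lor (\lnot D \to D)) \land B)) \to (C \land A)): β-rule — branch into \lnot (A \land ((D \lor (\lnot D \to D)) \land B))  //  (C \land A).
  branch 1 (add \lnot (A \land ((D \lor (\lnot D \to D)) \land B))):
    \lnot (A \land ((D \lor (\lnot D \to D)) \land B)): β-rule — branch into \lnot A  //  \lnot ((D \lor (\lnot D \to D)) \land B).
      branch 1.1 (add \lnot A):
        ○ open, literals {A=F}.
      branch 1.2 (add \lnot ((D \lor (\lnot D \to D)) \land B)):
        \lnot ((D \lor (\lnot D \to D)) \land B): β-rule — branch into \lnot (D \lor (\lnot D \to D))  //  \lnot B.
          branch 1.2.1 (add \lnot (D \lor (\lnot D \to D))):
            \lnot (D \lor (\lnot D \to D)): α-rule — add \lnot D, \lnot (\lnot D \to D).
            \lnot (\lnot D \to D): α-rule — add \lnot D, \lnot D.
            ○ open, literals {D=F}.
          branch 1.2.2 (add \lnot B):
            ○ open, literals {B=F}.
  branch 2 (add (C \land A)):
    (C \land A): α-rule — add C, A.
    ○ open, literals {A=T, C=T}.
0 branches closed, 4 open.
Each open branch fixes some atoms; the unmentioned ones are free. Counting distinct full assignments: branch {A=F} (B, C, D) contributes 8 new; branch {D=F} (B, C, A) contributes 4 new; branch {B=F} (C, A, D) contributes 2 new; branch {A=T, C=T} (B, D) contributes 1 new. Total: 15.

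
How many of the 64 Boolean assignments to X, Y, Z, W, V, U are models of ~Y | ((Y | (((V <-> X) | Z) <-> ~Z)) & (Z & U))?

Initial set: {(~Y | ((Y | (((V <-> X) | Z) <-> ~Z)) & (Z & U)))}.
(~Y | ((Y | (((V <-> X) | Z) <-> ~Z)) & (Z & U))): β-rule — branch into ~Y  //  ((Y | (((V <-> X) | Z) <-> ~Z)) & (Z & U)).
  branch 1 (add ~Y):
    ○ open, literals {Y=false}.
  branch 2 (add ((Y | (((V <-> X) | Z) <-> ~Z)) & (Z & U))):
    ((Y | (((V <-> X) | Z) <-> ~Z)) & (Z & U)): α-rule — add (Y | (((V <-> X) | Z) <-> ~Z)), (Z & U).
    (Z & U): α-rule — add Z, U.
    (Y | (((V <-> X) | Z) <-> ~Z)): β-rule — branch into Y  //  (((V <-> X) | Z) <-> ~Z).
      branch 2.1 (add Y):
        ○ open, literals {U=true, Y=true, Z=true}.
      branch 2.2 (add (((V <-> X) | Z) <-> ~Z)):
        (((V <-> X) | Z) <-> ~Z): β-rule — branch into ((V <-> X) | Z), ~Z  //  ~((V <-> X) | Z), ~~Z.
          branch 2.2.1 (add ((V <-> X) | Z), ~Z):
            × closes — contains both Z and ~Z.
          branch 2.2.2 (add ~((V <-> X) | Z), ~~Z):
            ~((V <-> X) | Z): α-rule — add ~(V <-> X), ~Z.
            × closes — contains both Z and ~Z.
2 branches closed, 2 open.
Each open branch fixes some atoms; the unmentioned ones are free. Counting distinct full assignments: branch {Y=false} (X, Z, W, V, U) contributes 32 new; branch {U=true, Y=true, Z=true} (X, W, V) contributes 8 new. Total: 40.

40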